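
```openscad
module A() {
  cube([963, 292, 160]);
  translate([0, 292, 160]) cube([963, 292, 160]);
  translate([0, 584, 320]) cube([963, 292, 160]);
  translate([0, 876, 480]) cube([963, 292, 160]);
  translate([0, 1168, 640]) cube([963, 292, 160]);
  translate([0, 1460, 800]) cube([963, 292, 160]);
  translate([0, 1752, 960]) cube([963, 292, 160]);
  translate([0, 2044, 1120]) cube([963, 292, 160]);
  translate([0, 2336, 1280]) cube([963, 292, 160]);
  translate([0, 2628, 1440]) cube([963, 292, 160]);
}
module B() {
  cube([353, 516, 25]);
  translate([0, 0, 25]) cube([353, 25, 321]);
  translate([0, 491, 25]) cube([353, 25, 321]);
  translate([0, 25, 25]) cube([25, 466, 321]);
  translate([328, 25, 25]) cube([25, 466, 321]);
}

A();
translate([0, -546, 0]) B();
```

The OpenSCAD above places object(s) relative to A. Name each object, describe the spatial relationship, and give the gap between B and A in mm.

A is a staircase. B is an open box. The open box is on the floor beside the staircase on its −y side. The gap between the open box and the staircase is 30 mm.

The open box's nearest face is 30 mm from the staircase's −y face.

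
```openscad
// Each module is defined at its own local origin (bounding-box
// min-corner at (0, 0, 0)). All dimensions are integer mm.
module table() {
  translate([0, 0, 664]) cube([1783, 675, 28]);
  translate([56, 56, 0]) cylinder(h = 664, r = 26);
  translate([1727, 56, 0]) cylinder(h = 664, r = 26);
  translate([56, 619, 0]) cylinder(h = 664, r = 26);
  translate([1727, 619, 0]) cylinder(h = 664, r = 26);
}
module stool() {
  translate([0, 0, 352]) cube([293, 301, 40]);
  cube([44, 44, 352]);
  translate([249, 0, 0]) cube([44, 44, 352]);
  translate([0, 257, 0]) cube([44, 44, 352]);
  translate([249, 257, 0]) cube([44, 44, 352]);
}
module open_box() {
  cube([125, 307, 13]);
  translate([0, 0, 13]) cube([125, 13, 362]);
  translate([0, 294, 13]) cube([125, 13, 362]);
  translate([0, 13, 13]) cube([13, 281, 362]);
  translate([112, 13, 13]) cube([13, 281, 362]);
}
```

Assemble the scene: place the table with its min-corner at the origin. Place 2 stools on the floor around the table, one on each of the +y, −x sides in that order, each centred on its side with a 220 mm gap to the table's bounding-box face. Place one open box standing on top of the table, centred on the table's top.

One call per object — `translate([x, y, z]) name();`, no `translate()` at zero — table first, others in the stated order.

table();
translate([745, 895, 0]) stool();
translate([-513, 187, 0]) stool();
translate([829, 184, 692]) open_box();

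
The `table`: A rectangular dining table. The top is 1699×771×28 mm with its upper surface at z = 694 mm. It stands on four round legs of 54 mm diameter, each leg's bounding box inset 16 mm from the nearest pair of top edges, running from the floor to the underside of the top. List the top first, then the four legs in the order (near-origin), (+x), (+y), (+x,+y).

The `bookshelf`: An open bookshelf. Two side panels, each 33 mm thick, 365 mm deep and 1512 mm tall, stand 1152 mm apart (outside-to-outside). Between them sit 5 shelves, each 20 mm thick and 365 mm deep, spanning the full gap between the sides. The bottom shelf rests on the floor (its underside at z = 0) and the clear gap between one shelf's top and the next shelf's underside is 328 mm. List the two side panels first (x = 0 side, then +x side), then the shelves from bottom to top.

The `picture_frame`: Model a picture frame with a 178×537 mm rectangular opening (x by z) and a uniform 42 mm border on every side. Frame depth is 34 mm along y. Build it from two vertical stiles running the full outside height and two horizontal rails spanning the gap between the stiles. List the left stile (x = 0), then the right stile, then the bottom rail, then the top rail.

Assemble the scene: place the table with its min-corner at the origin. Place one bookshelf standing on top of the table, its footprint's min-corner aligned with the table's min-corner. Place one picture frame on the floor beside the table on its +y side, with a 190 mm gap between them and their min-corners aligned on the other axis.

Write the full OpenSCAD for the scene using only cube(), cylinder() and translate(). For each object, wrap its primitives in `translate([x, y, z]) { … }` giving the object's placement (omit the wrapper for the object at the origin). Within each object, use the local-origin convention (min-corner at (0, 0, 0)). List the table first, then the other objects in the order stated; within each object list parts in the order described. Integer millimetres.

translate([0, 0, 666]) cube([1699, 771, 28]);
translate([43, 43, 0]) cylinder(h = 666, r = 27);
translate([1656, 43, 0]) cylinder(h = 666, r = 27);
translate([43, 728, 0]) cylinder(h = 666, r = 27);
translate([1656, 728, 0]) cylinder(h = 666, r = 27);
translate([0, 0, 694]) {
  cube([33, 365, 1512]);
  translate([1119, 0, 0]) cube([33, 365, 1512]);
  translate([33, 0, 0]) cube([1086, 365, 20]);
  translate([33, 0, 348]) cube([1086, 365, 20]);
  translate([33, 0, 696]) cube([1086, 365, 20]);
  translate([33, 0, 1044]) cube([1086, 365, 20]);
  translate([33, 0, 1392]) cube([1086, 365, 20]);
}
translate([0, 961, 0]) {
  cube([42, 34, 621]);
  translate([220, 0, 0]) cube([42, 34, 621]);
  translate([42, 0, 0]) cube([178, 34, 42]);
  translate([42, 0, 579]) cube([178, 34, 42]);
}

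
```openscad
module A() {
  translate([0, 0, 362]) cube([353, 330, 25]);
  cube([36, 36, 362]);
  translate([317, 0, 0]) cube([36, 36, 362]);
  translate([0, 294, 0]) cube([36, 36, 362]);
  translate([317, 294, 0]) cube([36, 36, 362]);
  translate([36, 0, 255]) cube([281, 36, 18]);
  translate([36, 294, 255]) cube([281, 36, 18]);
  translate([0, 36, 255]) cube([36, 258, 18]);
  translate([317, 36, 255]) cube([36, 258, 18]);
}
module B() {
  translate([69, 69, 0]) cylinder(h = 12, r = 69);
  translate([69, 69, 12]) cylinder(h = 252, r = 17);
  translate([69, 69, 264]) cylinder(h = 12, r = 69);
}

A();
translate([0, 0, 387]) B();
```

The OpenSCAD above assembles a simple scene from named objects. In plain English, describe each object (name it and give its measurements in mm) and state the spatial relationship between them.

A is a four-legged stool. The seat is 353×330 mm, 25 mm thick, top at z = 387 mm. It stands on four square legs, each 36×36 mm in cross-section, from z = 0 to the seat underside, each flush with a corner of the seat. Four stretchers, 36 mm wide and 18 mm tall, connect adjacent legs with their undersides at z = 255 mm, each running between the inner faces of the legs it joins and aligned with the legs' outer faces on the other axis.

B is a spool: two coaxial disc flanges of radius 69 mm and thickness 12 mm, joined by a core cylinder of radius 17 mm and height 252 mm. The lower flange rests on z = 0 and the three cylinders share a vertical axis.

The spool is on top of the stool.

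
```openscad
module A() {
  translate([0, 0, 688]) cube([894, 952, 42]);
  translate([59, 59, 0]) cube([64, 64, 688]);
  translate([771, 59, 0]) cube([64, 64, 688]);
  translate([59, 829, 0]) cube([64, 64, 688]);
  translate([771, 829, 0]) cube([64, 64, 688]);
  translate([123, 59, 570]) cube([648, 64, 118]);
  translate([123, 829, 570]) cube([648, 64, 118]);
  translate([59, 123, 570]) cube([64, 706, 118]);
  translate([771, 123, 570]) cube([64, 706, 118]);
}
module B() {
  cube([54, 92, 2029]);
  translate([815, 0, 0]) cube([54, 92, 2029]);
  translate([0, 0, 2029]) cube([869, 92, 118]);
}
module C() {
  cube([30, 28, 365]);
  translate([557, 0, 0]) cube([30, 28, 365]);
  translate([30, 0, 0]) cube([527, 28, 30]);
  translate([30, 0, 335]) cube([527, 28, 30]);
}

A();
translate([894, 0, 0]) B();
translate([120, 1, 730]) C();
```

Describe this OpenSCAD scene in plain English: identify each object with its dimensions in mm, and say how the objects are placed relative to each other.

A is a table: top 894 mm (x) × 952 mm (y), 42 mm thick, upper face at z = 730 mm, on four 64×64 mm square legs, each inset 59 mm from the nearest pair of top edges, running from z = 0 to the bottom of the top. Four apron rails, 64 mm thick and 118 mm tall, run between adjacent legs with their top edges flush with the underside of the top and their outer faces flush with the legs' outer faces.

B is a rectangular door frame: two vertical jambs of 54×92 mm section, 2029 mm tall, with a clear opening 761 mm wide between their inner faces. A header 118 mm tall and 92 mm deep lies on top of the jambs and spans the full outside width.

C is a rectangular picture frame lying in the x–z plane (depth along y). The opening is 527 mm wide (x) by 305 mm tall (z), surrounded by a border 30 mm wide on all four sides. The frame is 28 mm deep and is made of two full-height vertical stiles with two horizontal rails fitted between them.

The door frame is against the table's +x side, with their −y faces flush. The picture frame is on top of the table.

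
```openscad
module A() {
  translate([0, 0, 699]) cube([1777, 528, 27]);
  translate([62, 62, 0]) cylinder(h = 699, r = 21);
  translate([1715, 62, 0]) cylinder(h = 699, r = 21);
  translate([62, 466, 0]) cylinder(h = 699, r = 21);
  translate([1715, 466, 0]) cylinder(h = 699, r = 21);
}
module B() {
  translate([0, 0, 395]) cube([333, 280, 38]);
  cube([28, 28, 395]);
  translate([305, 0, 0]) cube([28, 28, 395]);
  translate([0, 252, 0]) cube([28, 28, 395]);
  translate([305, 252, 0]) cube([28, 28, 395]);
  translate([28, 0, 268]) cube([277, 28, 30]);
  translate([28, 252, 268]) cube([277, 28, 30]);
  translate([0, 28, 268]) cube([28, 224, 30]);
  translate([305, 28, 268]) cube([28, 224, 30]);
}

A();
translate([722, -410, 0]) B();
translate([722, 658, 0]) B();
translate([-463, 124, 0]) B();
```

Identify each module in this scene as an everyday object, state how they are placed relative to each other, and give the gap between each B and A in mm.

A is a table. B is a stool. Three stools sit around the table at the −y, +y, −x sides. The gap between each stool and the table is 130 mm.

Each stool's nearest face is 130 mm from the table's bounding box.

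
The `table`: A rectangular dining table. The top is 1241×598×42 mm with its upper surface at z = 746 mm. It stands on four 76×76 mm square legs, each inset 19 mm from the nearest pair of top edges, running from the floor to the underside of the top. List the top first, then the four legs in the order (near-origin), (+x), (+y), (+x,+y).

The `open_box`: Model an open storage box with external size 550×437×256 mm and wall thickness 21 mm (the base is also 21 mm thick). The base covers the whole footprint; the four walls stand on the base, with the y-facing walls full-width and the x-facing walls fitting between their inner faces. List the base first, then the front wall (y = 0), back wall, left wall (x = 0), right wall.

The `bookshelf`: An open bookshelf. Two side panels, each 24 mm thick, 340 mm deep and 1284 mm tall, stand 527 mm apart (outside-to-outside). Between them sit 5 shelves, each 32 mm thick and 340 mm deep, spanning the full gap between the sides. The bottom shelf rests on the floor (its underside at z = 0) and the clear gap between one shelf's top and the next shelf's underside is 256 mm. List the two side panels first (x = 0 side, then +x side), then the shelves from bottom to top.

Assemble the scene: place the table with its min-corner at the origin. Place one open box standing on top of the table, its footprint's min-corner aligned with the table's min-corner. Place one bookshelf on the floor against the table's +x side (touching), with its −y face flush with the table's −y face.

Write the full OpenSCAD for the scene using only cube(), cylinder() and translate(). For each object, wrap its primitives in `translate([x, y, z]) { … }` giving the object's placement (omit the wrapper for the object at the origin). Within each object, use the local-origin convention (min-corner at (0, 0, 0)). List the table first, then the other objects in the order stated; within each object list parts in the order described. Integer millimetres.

translate([0, 0, 704]) cube([1241, 598, 42]);
translate([19, 19, 0]) cube([76, 76, 704]);
translate([1146, 19, 0]) cube([76, 76, 704]);
translate([19, 503, 0]) cube([76, 76, 704]);
translate([1146, 503, 0]) cube([76, 76, 704]);
translate([0, 0, 746]) {
  cube([550, 437, 21]);
  translate([0, 0, 21]) cube([550, 21, 235]);
  translate([0, 416, 21]) cube([550, 21, 235]);
  translate([0, 21, 21]) cube([21, 395, 235]);
  translate([529, 21, 21]) cube([21, 395, 235]);
}
translate([1241, 0, 0]) {
  cube([24, 340, 1284]);
  translate([503, 0, 0]) cube([24, 340, 1284]);
  translate([24, 0, 0]) cube([479, 340, 32]);
  translate([24, 0, 288]) cube([479, 340, 32]);
  translate([24, 0, 576]) cube([479, 340, 32]);
  translate([24, 0, 864]) cube([479, 340, 32]);
  translate([24, 0, 1152]) cube([479, 340, 32]);
}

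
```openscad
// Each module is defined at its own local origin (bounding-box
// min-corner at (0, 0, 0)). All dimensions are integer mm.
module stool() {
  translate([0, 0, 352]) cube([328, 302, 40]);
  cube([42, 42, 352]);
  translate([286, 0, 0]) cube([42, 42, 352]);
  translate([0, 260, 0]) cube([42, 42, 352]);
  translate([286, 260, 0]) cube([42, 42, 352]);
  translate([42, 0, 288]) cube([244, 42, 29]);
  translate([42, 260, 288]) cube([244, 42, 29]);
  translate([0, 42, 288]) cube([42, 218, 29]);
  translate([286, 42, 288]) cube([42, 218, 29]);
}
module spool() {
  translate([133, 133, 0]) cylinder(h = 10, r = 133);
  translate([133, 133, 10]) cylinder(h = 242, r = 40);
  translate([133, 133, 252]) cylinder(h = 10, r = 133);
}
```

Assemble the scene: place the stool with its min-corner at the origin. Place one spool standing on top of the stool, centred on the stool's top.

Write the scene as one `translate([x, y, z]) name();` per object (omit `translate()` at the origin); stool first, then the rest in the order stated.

stool();
translate([31, 18, 392]) spool();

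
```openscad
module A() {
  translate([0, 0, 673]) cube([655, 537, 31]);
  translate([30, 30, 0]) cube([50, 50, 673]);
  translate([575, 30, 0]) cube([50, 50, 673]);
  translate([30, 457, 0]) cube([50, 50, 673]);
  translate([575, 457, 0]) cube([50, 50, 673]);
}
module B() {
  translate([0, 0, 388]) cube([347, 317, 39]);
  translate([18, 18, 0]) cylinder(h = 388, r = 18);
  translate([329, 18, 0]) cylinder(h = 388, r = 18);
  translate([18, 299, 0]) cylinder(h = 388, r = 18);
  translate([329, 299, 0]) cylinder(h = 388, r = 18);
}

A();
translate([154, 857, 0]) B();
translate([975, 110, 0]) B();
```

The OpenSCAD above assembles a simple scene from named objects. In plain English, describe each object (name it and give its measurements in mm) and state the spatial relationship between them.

A is a rectangular dining table. The top is 655×537×31 mm with its upper surface at z = 704 mm. It stands on four 50×50 mm square legs, each inset 30 mm from the nearest pair of top edges, running from the floor to the underside of the top.

B is a four-legged stool. The seat is 347×317 mm, 39 mm thick, top at z = 427 mm. It stands on four round legs, each 36 mm in diameter, from z = 0 to the seat underside, each leg's axis is inset half a diameter from the nearest pair of seat edges (so the leg's bounding box is flush with the corner).

Two stools sit around the table at the +y, +x sides.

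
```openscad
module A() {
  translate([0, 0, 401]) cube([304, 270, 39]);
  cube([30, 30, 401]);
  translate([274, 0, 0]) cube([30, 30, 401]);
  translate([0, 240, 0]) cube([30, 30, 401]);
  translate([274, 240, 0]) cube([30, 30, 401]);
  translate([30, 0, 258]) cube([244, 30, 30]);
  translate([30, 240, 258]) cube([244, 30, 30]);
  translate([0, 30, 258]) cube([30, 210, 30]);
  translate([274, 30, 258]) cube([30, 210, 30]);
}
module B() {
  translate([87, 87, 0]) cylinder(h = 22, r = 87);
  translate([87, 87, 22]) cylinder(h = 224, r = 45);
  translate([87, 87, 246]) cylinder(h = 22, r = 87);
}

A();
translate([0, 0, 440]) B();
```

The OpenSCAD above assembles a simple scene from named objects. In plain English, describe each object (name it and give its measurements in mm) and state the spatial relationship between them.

A is a four-legged stool. The seat is a 304×270×39 mm slab whose top surface is at z = 440 mm; four square legs, each 30×30 mm in cross-section, run from the floor (z = 0) to the underside of the seat, each flush with a corner of the seat. Four stretchers, 30 mm wide and 30 mm tall, connect adjacent legs with their undersides at z = 258 mm, each running between the inner faces of the legs it joins and aligned with the legs' outer faces on the other axis.

B is a spool: two coaxial disc flanges of radius 87 mm and thickness 22 mm, joined by a core cylinder of radius 45 mm and height 224 mm. The lower flange rests on z = 0 and the three cylinders share a vertical axis.

The spool is on top of the stool.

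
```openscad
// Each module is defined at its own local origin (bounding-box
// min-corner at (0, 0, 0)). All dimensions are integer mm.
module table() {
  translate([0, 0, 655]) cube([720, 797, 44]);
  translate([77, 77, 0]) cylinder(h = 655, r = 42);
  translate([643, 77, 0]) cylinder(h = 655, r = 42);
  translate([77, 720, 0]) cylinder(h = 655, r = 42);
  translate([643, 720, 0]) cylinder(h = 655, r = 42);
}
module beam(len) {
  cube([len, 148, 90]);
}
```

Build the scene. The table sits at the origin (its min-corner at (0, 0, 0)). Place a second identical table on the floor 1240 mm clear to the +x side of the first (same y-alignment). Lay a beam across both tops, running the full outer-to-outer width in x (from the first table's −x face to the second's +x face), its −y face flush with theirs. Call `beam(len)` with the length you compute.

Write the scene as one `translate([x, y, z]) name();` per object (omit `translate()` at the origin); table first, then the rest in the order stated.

table();
translate([1960, 0, 0]) table();
translate([0, 0, 699]) beam(2680);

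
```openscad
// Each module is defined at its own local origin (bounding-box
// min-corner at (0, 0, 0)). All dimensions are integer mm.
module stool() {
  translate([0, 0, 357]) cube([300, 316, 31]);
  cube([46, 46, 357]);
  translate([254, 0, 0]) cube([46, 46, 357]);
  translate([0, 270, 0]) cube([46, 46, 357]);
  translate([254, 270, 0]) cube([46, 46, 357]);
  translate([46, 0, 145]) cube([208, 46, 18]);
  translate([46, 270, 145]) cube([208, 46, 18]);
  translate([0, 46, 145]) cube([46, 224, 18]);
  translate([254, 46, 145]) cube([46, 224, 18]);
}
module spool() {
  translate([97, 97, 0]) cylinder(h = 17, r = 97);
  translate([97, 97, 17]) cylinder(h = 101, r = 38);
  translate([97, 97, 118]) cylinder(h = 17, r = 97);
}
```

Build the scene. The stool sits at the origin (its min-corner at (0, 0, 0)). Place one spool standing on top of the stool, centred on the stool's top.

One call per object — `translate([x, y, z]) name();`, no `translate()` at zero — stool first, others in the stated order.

stool();
translate([53, 61, 388]) spool();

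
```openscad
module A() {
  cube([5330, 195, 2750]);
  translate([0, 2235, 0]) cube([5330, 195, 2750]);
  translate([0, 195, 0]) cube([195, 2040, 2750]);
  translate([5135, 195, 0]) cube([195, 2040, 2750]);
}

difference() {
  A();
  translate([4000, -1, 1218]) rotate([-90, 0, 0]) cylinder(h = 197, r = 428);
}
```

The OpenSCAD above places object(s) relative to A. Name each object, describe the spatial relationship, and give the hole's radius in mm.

The subtracted cylinder has r = 428 mm.

A is a house frame. The house frame has a circular hole through its front wall. The hole's radius is 428 mm.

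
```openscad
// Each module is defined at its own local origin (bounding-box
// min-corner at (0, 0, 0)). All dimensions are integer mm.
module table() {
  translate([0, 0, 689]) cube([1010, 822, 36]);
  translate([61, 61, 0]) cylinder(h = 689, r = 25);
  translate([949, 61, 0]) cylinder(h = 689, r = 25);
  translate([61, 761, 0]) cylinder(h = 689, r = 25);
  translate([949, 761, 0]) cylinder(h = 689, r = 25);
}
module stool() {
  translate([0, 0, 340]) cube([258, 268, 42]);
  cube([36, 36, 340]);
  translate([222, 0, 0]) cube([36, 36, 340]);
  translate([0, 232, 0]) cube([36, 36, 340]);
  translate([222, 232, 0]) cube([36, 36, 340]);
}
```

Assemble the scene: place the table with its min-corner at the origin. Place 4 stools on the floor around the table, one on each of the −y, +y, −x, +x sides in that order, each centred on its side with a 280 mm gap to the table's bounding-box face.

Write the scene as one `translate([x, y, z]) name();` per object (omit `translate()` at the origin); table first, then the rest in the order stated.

table();
translate([376, -548, 0]) stool();
translate([376, 1102, 0]) stool();
translate([-538, 277, 0]) stool();
translate([1290, 277, 0]) stool();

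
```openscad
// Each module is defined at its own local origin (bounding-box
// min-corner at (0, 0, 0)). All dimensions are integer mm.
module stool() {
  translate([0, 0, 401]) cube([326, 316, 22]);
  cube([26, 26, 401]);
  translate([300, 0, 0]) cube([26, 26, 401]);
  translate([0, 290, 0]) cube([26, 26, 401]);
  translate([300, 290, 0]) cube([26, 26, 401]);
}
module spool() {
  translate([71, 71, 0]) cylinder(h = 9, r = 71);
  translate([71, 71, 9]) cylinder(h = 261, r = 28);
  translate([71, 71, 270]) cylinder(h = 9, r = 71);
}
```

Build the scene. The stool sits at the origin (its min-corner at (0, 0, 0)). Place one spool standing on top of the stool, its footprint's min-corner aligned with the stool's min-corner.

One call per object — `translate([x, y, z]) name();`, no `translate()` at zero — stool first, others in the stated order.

stool();
translate([0, 0, 423]) spool();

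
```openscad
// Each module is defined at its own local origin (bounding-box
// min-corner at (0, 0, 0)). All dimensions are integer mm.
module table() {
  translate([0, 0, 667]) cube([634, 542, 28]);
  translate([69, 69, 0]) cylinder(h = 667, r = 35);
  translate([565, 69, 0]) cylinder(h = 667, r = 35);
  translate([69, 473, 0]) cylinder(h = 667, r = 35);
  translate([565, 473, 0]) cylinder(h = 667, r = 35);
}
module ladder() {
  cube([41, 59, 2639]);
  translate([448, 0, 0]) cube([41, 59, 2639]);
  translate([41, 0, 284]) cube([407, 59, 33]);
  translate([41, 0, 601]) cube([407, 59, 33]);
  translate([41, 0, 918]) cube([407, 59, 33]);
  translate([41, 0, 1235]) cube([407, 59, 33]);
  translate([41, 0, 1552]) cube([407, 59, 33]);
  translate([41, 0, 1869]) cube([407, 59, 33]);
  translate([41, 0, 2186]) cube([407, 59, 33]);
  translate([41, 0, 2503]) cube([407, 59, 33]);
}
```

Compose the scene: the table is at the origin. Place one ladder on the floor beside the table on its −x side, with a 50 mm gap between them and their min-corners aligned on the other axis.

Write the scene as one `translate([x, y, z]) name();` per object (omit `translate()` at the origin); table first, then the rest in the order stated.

table();
translate([-539, 0, 0]) ladder();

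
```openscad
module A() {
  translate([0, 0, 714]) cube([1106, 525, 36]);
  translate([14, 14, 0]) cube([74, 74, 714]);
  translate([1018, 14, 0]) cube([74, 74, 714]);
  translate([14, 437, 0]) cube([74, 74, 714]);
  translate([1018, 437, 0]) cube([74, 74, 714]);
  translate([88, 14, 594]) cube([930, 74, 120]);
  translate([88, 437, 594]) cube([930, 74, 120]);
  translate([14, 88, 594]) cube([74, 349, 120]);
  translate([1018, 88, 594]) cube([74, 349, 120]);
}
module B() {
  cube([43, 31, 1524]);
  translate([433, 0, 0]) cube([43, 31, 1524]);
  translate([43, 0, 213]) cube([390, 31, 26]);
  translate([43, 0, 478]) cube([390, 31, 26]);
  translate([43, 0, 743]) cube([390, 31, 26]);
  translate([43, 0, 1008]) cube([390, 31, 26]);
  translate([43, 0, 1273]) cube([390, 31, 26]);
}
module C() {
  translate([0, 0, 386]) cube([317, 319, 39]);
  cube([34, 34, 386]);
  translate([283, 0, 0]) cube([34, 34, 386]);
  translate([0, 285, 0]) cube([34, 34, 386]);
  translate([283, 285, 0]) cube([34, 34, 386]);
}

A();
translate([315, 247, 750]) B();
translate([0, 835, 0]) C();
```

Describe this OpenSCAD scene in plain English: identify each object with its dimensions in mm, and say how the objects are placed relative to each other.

A is a rectangular dining table. The top is 1106×525×36 mm with its upper surface at z = 750 mm. It stands on four 74×74 mm square legs, each inset 14 mm from the nearest pair of top edges, running from the floor to the underside of the top. Four apron rails, 74 mm thick and 120 mm tall, run between adjacent legs with their top edges flush with the underside of the top and their outer faces flush with the legs' outer faces.

B is a straight ladder. Two 43×31 mm vertical rails, 1524 mm tall, stand 476 mm apart (outside-to-outside) with their front faces coplanar on the −y side. 5 rungs, each 31 mm deep and 26 mm tall, span between the inner faces of the rails, front faces flush with the rails. The lowest rung's underside is at z = 213 mm and rungs are spaced 265 mm apart (underside to underside).

C is a four-legged stool. The seat is 317×319 mm, 39 mm thick, top at z = 425 mm. It stands on four square legs, each 34×34 mm in cross-section, from z = 0 to the seat underside, each flush with a corner of the seat.

The ladder is on top of the table, centred. The stool is on the floor beside the table on its +y side.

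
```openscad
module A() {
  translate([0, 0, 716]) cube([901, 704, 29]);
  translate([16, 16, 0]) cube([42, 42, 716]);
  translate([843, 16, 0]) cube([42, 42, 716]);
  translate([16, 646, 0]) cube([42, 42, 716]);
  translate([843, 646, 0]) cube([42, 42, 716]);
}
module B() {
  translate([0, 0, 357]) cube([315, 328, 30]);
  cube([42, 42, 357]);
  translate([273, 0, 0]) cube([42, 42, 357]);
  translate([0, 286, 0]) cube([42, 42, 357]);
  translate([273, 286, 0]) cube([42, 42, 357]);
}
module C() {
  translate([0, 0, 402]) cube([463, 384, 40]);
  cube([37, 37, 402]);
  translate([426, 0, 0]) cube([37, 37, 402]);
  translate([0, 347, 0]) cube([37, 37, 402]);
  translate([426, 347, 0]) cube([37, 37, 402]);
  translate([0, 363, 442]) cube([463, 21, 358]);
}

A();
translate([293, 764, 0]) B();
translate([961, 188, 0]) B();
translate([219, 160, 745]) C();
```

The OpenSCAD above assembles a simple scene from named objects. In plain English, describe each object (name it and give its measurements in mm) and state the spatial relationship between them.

A is a table: top 901 mm (x) × 704 mm (y), 29 mm thick, upper face at z = 745 mm, on four 42×42 mm square legs, each inset 16 mm from the nearest pair of top edges, running from z = 0 to the bottom of the top.

B is a simple wooden stool: a rectangular seat 315 mm (x) by 328 mm (y), 30 mm thick, top face at z = 387 mm, on four square legs, each 42×42 mm in cross-section. The legs rest on z = 0, each flush with a corner of the seat.

C is a chair: 463×384 mm seat, 40 mm thick, top at z = 442 mm, on four 37 mm square corner legs flush with the seat edges. A 21 mm thick backrest slab spans the full seat width, extending 358 mm above the seat top, its back face flush with the seat's +y edge.

Two stools sit around the table at the +y, +x sides. The chair is on top of the table, centred.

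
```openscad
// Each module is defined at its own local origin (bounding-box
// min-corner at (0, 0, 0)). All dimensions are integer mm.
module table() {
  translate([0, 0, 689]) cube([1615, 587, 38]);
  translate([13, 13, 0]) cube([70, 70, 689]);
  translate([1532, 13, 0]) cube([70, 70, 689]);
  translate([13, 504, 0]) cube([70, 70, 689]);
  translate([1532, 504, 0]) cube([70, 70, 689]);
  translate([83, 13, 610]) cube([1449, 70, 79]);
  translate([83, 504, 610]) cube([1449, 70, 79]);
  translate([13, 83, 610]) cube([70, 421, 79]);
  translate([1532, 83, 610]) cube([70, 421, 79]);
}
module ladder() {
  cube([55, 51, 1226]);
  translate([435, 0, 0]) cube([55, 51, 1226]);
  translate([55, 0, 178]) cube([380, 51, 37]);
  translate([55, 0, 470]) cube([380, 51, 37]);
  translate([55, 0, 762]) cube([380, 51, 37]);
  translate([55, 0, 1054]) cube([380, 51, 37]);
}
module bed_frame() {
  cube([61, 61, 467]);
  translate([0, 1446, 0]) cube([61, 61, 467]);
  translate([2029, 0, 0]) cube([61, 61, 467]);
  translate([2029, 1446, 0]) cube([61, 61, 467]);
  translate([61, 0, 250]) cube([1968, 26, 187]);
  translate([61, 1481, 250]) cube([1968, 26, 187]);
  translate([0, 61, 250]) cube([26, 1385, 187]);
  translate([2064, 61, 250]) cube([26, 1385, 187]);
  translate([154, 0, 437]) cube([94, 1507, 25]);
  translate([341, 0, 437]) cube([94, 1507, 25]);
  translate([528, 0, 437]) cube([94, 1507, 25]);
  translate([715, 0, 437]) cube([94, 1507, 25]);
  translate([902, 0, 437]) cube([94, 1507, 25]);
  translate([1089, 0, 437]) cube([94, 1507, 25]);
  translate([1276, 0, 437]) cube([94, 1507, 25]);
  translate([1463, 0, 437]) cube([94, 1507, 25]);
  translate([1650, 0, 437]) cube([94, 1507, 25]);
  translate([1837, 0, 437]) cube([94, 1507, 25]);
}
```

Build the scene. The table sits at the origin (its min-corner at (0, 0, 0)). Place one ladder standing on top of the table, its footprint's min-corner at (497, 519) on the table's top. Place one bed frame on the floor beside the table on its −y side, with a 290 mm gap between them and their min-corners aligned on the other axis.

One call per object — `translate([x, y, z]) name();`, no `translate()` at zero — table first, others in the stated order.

table();
translate([497, 519, 727]) ladder();
translate([0, -1797, 0]) bed_frame();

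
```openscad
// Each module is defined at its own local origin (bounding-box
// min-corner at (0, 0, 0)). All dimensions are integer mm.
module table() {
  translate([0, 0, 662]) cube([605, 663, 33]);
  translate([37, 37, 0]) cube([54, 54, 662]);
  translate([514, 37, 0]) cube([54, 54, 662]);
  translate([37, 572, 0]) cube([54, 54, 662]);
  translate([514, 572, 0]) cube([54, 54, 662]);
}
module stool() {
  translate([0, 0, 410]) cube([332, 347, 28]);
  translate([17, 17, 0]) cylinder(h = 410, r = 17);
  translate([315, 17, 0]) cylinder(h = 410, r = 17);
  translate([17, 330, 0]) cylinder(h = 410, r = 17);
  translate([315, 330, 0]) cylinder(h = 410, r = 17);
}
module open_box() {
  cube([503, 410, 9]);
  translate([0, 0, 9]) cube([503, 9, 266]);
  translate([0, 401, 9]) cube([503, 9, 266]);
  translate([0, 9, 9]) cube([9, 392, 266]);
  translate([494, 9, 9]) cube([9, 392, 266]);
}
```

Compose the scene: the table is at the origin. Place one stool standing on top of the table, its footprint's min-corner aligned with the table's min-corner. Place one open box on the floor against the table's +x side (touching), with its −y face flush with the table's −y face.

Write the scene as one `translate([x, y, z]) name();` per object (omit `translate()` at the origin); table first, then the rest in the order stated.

table();
translate([0, 0, 695]) stool();
translate([605, 0, 0]) open_box();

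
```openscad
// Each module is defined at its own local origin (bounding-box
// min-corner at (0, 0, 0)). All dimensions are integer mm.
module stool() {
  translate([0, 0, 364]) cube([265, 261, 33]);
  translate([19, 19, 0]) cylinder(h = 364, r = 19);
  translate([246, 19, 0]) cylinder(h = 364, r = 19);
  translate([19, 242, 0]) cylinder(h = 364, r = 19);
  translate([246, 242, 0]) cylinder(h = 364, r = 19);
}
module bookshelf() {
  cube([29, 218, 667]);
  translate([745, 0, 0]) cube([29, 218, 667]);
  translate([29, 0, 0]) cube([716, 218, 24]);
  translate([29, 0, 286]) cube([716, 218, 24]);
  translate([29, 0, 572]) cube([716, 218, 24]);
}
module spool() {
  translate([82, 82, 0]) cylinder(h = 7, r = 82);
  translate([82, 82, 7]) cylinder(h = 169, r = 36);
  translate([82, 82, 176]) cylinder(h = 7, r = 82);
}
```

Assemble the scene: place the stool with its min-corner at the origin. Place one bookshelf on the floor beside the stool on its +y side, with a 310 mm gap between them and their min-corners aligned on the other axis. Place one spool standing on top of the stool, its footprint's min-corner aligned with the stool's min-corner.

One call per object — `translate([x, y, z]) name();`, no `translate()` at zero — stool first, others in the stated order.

stool();
translate([0, 571, 0]) bookshelf();
translate([0, 0, 397]) spool();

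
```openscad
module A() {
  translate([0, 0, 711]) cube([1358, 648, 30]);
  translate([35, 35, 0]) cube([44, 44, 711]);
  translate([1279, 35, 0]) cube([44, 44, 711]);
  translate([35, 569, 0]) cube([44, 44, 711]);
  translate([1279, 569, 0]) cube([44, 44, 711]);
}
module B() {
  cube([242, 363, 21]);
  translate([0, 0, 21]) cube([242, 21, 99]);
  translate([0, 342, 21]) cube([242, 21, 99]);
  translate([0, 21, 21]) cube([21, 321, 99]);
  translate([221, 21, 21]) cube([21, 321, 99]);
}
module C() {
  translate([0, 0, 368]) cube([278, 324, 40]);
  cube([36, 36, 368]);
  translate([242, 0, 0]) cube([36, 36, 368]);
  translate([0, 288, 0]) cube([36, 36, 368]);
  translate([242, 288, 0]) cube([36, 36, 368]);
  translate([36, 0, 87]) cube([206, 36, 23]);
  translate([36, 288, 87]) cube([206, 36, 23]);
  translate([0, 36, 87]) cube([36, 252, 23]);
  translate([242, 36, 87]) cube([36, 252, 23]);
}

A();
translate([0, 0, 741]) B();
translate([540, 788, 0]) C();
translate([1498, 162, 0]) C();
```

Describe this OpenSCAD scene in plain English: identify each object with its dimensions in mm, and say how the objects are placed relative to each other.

A is a table: top 1358 mm (x) × 648 mm (y), 30 mm thick, upper face at z = 741 mm, on four 44×44 mm square legs, each inset 35 mm from the nearest pair of top edges, running from z = 0 to the bottom of the top.

B is an open-topped rectangular box: outside dimensions 242×363×120 mm, with a uniform wall and base thickness of 21 mm. The base is a full 242×363 slab on the floor; four walls sit on top of the base. The front and back walls (the −y and +y sides) span the full width; the two side walls fit between them.

C is a four-legged stool. The seat is a 278×324×40 mm slab whose top surface is at z = 408 mm; four square legs, each 36×36 mm in cross-section, run from the floor (z = 0) to the underside of the seat, each flush with a corner of the seat. Four stretchers, 36 mm wide and 23 mm tall, connect adjacent legs with their undersides at z = 87 mm, each running between the inner faces of the legs it joins and aligned with the legs' outer faces on the other axis.

The open box is on top of the table. Two stools sit around the table at the +y, +x sides.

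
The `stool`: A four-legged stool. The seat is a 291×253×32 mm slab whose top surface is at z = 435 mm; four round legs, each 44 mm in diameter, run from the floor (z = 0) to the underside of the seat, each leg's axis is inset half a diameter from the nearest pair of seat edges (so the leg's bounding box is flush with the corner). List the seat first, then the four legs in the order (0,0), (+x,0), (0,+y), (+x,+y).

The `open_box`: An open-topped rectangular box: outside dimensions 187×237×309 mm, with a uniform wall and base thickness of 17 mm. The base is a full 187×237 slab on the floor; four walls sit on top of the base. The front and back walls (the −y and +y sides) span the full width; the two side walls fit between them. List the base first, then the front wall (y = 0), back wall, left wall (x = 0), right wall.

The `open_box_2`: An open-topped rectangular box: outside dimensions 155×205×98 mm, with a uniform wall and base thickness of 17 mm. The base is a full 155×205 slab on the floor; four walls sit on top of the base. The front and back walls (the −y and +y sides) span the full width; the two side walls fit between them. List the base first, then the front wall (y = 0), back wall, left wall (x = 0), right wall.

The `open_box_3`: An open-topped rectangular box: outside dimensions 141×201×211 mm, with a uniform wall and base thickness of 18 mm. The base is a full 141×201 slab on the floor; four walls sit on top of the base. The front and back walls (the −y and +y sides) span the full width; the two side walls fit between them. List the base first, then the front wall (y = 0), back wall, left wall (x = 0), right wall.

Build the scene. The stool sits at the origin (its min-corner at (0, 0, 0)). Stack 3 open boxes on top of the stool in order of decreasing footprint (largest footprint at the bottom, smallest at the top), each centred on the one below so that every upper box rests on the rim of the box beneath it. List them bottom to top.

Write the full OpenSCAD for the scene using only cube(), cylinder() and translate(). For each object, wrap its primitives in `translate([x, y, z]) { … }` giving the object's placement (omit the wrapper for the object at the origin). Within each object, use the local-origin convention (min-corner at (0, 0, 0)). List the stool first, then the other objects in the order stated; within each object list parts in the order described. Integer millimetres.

translate([0, 0, 403]) cube([291, 253, 32]);
translate([22, 22, 0]) cylinder(h = 403, r = 22);
translate([269, 22, 0]) cylinder(h = 403, r = 22);
translate([22, 231, 0]) cylinder(h = 403, r = 22);
translate([269, 231, 0]) cylinder(h = 403, r = 22);
translate([52, 8, 435]) {
  cube([187, 237, 17]);
  translate([0, 0, 17]) cube([187, 17, 292]);
  translate([0, 220, 17]) cube([187, 17, 292]);
  translate([0, 17, 17]) cube([17, 203, 292]);
  translate([170, 17, 17]) cube([17, 203, 292]);
}
translate([68, 24, 744]) {
  cube([155, 205, 17]);
  translate([0, 0, 17]) cube([155, 17, 81]);
  translate([0, 188, 17]) cube([155, 17, 81]);
  translate([0, 17, 17]) cube([17, 171, 81]);
  translate([138, 17, 17]) cube([17, 171, 81]);
}
translate([75, 26, 842]) {
  cube([141, 201, 18]);
  translate([0, 0, 18]) cube([141, 18, 193]);
  translate([0, 183, 18]) cube([141, 18, 193]);
  translate([0, 18, 18]) cube([18, 165, 193]);
  translate([123, 18, 18]) cube([18, 165, 193]);
}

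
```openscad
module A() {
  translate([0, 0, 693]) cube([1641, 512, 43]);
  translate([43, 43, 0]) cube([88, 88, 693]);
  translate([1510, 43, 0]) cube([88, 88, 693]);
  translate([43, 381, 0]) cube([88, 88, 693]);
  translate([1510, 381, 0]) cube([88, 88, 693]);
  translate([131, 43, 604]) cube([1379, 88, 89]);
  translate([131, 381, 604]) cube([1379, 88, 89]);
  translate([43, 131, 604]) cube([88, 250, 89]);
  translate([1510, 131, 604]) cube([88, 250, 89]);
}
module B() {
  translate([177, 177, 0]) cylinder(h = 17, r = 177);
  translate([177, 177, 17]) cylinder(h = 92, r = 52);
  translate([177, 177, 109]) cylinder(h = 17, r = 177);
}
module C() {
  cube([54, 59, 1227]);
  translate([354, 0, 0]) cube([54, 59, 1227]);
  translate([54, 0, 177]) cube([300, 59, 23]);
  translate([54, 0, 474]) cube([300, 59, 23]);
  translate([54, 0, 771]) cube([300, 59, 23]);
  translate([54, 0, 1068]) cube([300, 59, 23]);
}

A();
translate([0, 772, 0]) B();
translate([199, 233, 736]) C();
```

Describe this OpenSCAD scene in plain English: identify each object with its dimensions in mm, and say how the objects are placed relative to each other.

A is a table: top 1641 mm (x) × 512 mm (y), 43 mm thick, upper face at z = 736 mm, on four 88×88 mm square legs, each inset 43 mm from the nearest pair of top edges, running from z = 0 to the bottom of the top. Four apron rails, 88 mm thick and 89 mm tall, run between adjacent legs with their top edges flush with the underside of the top and their outer faces flush with the legs' outer faces.

B is a spool: two coaxial disc flanges of radius 177 mm and thickness 17 mm, joined by a core cylinder of radius 52 mm and height 92 mm. The lower flange rests on z = 0 and the three cylinders share a vertical axis.

C is a straight ladder. Two 54×59 mm vertical rails, 1227 mm tall, stand 408 mm apart (outside-to-outside) with their front faces coplanar on the −y side. 4 rungs, each 59 mm deep and 23 mm tall, span between the inner faces of the rails, front faces flush with the rails. The lowest rung's underside is at z = 177 mm and rungs are spaced 297 mm apart (underside to underside).

The spool is on the floor beside the table on its +y side. The ladder is on top of the table.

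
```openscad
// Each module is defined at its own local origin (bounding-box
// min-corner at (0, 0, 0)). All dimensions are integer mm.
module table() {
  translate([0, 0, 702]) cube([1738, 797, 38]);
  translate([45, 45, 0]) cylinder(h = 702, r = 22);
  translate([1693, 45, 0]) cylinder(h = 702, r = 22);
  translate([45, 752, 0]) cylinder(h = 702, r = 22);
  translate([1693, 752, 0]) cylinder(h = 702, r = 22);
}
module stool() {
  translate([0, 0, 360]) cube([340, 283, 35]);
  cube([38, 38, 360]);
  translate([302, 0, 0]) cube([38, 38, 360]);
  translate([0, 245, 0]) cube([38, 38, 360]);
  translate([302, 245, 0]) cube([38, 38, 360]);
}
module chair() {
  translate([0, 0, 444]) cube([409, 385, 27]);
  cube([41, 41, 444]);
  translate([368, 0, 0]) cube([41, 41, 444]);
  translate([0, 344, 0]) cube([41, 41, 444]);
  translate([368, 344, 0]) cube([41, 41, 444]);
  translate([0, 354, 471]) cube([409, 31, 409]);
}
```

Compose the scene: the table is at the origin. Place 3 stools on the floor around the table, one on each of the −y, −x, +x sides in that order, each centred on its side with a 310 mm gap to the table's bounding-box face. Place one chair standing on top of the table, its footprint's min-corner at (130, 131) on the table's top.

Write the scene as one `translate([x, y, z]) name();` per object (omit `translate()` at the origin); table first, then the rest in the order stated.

table();
translate([699, -593, 0]) stool();
translate([-650, 257, 0]) stool();
translate([2048, 257, 0]) stool();
translate([130, 131, 740]) chair();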